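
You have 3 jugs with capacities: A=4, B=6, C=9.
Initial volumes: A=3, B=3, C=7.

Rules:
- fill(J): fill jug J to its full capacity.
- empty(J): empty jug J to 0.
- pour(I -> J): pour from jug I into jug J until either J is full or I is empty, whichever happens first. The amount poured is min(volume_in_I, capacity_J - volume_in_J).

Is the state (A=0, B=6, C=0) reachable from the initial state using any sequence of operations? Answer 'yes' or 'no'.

Answer: yes

Derivation:
BFS from (A=3, B=3, C=7):
  1. empty(C) -> (A=3 B=3 C=0)
  2. pour(A -> B) -> (A=0 B=6 C=0)
Target reached → yes.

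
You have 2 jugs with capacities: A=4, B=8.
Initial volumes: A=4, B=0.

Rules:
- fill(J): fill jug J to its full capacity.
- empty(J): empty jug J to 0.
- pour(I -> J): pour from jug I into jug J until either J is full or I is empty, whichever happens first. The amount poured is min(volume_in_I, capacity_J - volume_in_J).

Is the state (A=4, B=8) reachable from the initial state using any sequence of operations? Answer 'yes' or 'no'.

BFS from (A=4, B=0):
  1. fill(B) -> (A=4 B=8)
Target reached → yes.

Answer: yes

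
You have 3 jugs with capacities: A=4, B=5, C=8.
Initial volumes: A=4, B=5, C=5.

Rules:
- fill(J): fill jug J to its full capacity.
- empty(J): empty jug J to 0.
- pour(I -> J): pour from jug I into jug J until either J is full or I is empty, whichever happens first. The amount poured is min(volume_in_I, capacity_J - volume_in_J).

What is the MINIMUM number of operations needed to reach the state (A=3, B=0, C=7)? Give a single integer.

Answer: 7

Derivation:
BFS from (A=4, B=5, C=5). One shortest path:
  1. empty(A) -> (A=0 B=5 C=5)
  2. pour(B -> A) -> (A=4 B=1 C=5)
  3. pour(B -> C) -> (A=4 B=0 C=6)
  4. pour(A -> B) -> (A=0 B=4 C=6)
  5. pour(C -> A) -> (A=4 B=4 C=2)
  6. pour(A -> B) -> (A=3 B=5 C=2)
  7. pour(B -> C) -> (A=3 B=0 C=7)
Reached target in 7 moves.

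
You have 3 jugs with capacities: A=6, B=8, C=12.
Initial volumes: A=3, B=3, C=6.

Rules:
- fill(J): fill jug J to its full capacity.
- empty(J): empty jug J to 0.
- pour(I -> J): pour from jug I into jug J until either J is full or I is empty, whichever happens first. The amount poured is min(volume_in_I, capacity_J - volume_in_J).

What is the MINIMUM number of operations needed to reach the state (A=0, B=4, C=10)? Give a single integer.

BFS from (A=3, B=3, C=6). One shortest path:
  1. empty(A) -> (A=0 B=3 C=6)
  2. fill(B) -> (A=0 B=8 C=6)
  3. pour(B -> C) -> (A=0 B=2 C=12)
  4. pour(B -> A) -> (A=2 B=0 C=12)
  5. pour(C -> B) -> (A=2 B=8 C=4)
  6. pour(B -> A) -> (A=6 B=4 C=4)
  7. pour(A -> C) -> (A=0 B=4 C=10)
Reached target in 7 moves.

Answer: 7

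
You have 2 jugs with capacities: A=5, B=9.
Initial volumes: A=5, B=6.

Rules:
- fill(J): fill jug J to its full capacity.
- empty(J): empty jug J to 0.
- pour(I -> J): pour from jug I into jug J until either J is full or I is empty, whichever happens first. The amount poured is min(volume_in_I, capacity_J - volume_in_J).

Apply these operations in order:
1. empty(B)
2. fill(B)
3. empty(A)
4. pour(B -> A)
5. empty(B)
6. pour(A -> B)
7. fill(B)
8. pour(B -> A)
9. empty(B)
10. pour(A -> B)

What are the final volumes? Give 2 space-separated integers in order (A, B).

Answer: 0 5

Derivation:
Step 1: empty(B) -> (A=5 B=0)
Step 2: fill(B) -> (A=5 B=9)
Step 3: empty(A) -> (A=0 B=9)
Step 4: pour(B -> A) -> (A=5 B=4)
Step 5: empty(B) -> (A=5 B=0)
Step 6: pour(A -> B) -> (A=0 B=5)
Step 7: fill(B) -> (A=0 B=9)
Step 8: pour(B -> A) -> (A=5 B=4)
Step 9: empty(B) -> (A=5 B=0)
Step 10: pour(A -> B) -> (A=0 B=5)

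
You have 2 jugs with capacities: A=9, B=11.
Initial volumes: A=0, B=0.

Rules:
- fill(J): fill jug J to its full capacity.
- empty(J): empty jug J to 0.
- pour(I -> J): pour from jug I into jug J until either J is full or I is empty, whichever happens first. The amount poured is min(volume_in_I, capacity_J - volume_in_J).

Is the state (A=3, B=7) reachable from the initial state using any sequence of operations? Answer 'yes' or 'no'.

Answer: no

Derivation:
BFS explored all 40 reachable states.
Reachable set includes: (0,0), (0,1), (0,2), (0,3), (0,4), (0,5), (0,6), (0,7), (0,8), (0,9), (0,10), (0,11) ...
Target (A=3, B=7) not in reachable set → no.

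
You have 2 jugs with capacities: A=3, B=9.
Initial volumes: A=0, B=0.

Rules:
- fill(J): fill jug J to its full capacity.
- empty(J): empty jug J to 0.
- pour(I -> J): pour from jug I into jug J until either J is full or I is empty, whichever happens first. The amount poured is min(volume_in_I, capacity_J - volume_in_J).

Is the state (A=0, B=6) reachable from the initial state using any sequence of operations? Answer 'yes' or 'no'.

Answer: yes

Derivation:
BFS from (A=0, B=0):
  1. fill(B) -> (A=0 B=9)
  2. pour(B -> A) -> (A=3 B=6)
  3. empty(A) -> (A=0 B=6)
Target reached → yes.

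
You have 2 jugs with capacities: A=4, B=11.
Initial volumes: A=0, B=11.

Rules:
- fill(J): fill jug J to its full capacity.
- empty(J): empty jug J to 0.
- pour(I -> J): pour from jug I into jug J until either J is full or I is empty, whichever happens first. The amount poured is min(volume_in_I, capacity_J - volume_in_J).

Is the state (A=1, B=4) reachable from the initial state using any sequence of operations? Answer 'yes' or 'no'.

BFS explored all 30 reachable states.
Reachable set includes: (0,0), (0,1), (0,2), (0,3), (0,4), (0,5), (0,6), (0,7), (0,8), (0,9), (0,10), (0,11) ...
Target (A=1, B=4) not in reachable set → no.

Answer: no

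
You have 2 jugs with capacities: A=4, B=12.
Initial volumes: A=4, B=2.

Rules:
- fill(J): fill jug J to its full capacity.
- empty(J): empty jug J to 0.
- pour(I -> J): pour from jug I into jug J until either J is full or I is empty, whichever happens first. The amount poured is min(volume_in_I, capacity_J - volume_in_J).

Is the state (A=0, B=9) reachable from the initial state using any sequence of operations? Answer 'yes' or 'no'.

BFS explored all 16 reachable states.
Reachable set includes: (0,0), (0,2), (0,4), (0,6), (0,8), (0,10), (0,12), (2,0), (2,12), (4,0), (4,2), (4,4) ...
Target (A=0, B=9) not in reachable set → no.

Answer: no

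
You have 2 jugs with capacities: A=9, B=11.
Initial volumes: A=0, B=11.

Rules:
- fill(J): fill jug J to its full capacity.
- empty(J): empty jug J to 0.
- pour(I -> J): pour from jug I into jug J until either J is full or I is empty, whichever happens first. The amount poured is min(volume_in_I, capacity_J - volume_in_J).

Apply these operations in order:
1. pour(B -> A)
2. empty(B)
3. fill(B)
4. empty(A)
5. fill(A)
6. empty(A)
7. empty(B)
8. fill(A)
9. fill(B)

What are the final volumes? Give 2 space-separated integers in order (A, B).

Answer: 9 11

Derivation:
Step 1: pour(B -> A) -> (A=9 B=2)
Step 2: empty(B) -> (A=9 B=0)
Step 3: fill(B) -> (A=9 B=11)
Step 4: empty(A) -> (A=0 B=11)
Step 5: fill(A) -> (A=9 B=11)
Step 6: empty(A) -> (A=0 B=11)
Step 7: empty(B) -> (A=0 B=0)
Step 8: fill(A) -> (A=9 B=0)
Step 9: fill(B) -> (A=9 B=11)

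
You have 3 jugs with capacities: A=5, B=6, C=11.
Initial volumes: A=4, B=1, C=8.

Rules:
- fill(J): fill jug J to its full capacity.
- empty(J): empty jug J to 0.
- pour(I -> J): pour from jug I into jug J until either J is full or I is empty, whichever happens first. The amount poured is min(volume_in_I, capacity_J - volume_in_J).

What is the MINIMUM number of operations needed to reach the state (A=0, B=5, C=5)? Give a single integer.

Answer: 4

Derivation:
BFS from (A=4, B=1, C=8). One shortest path:
  1. fill(B) -> (A=4 B=6 C=8)
  2. empty(C) -> (A=4 B=6 C=0)
  3. pour(B -> A) -> (A=5 B=5 C=0)
  4. pour(A -> C) -> (A=0 B=5 C=5)
Reached target in 4 moves.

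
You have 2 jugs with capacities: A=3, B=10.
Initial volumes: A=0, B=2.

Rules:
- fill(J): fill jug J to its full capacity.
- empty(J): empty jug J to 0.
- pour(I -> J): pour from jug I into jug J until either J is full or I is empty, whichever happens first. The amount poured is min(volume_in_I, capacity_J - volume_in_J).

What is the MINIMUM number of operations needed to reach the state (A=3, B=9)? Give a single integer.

Answer: 3

Derivation:
BFS from (A=0, B=2). One shortest path:
  1. pour(B -> A) -> (A=2 B=0)
  2. fill(B) -> (A=2 B=10)
  3. pour(B -> A) -> (A=3 B=9)
Reached target in 3 moves.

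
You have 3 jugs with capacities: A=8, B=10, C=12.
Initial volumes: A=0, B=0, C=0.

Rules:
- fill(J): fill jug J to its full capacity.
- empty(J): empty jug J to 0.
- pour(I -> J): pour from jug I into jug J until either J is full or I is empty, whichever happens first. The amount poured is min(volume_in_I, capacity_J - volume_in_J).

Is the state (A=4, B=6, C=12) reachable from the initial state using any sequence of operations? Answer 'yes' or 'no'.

Answer: yes

Derivation:
BFS from (A=0, B=0, C=0):
  1. fill(C) -> (A=0 B=0 C=12)
  2. pour(C -> A) -> (A=8 B=0 C=4)
  3. pour(A -> B) -> (A=0 B=8 C=4)
  4. pour(C -> A) -> (A=4 B=8 C=0)
  5. pour(B -> C) -> (A=4 B=0 C=8)
  6. fill(B) -> (A=4 B=10 C=8)
  7. pour(B -> C) -> (A=4 B=6 C=12)
Target reached → yes.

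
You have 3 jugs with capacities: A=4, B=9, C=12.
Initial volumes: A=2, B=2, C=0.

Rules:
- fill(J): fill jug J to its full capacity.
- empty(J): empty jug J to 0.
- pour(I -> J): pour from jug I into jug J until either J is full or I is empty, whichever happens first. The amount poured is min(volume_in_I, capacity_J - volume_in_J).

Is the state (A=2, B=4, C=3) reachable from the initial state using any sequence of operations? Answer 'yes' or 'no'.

Answer: no

Derivation:
BFS explored all 386 reachable states.
Reachable set includes: (0,0,0), (0,0,1), (0,0,2), (0,0,3), (0,0,4), (0,0,5), (0,0,6), (0,0,7), (0,0,8), (0,0,9), (0,0,10), (0,0,11) ...
Target (A=2, B=4, C=3) not in reachable set → no.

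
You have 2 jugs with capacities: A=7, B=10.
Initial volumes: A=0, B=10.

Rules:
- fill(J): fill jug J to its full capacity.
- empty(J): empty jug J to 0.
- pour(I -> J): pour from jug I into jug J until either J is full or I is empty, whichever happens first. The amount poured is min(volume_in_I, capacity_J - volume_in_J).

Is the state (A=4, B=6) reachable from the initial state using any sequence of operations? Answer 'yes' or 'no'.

BFS explored all 34 reachable states.
Reachable set includes: (0,0), (0,1), (0,2), (0,3), (0,4), (0,5), (0,6), (0,7), (0,8), (0,9), (0,10), (1,0) ...
Target (A=4, B=6) not in reachable set → no.

Answer: no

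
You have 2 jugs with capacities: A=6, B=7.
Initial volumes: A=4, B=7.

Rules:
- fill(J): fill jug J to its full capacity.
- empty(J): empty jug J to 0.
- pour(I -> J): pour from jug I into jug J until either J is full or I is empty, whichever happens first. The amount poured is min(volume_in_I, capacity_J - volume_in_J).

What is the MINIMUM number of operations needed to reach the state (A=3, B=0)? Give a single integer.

Answer: 5

Derivation:
BFS from (A=4, B=7). One shortest path:
  1. empty(B) -> (A=4 B=0)
  2. pour(A -> B) -> (A=0 B=4)
  3. fill(A) -> (A=6 B=4)
  4. pour(A -> B) -> (A=3 B=7)
  5. empty(B) -> (A=3 B=0)
Reached target in 5 moves.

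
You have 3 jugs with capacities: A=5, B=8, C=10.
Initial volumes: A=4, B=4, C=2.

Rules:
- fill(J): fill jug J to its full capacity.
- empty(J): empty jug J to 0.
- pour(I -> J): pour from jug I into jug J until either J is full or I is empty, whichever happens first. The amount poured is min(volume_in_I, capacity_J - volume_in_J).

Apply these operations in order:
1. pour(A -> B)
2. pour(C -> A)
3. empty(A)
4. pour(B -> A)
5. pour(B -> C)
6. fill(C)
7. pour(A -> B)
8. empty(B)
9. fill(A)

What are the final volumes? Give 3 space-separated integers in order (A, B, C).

Step 1: pour(A -> B) -> (A=0 B=8 C=2)
Step 2: pour(C -> A) -> (A=2 B=8 C=0)
Step 3: empty(A) -> (A=0 B=8 C=0)
Step 4: pour(B -> A) -> (A=5 B=3 C=0)
Step 5: pour(B -> C) -> (A=5 B=0 C=3)
Step 6: fill(C) -> (A=5 B=0 C=10)
Step 7: pour(A -> B) -> (A=0 B=5 C=10)
Step 8: empty(B) -> (A=0 B=0 C=10)
Step 9: fill(A) -> (A=5 B=0 C=10)

Answer: 5 0 10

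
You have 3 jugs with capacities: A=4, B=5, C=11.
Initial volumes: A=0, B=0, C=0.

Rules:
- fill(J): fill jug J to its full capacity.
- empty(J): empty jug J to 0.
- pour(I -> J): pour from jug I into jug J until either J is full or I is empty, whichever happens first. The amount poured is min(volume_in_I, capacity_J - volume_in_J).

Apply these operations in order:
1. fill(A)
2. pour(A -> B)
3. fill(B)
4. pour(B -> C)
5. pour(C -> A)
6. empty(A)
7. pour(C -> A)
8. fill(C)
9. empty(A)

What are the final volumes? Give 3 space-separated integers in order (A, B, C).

Step 1: fill(A) -> (A=4 B=0 C=0)
Step 2: pour(A -> B) -> (A=0 B=4 C=0)
Step 3: fill(B) -> (A=0 B=5 C=0)
Step 4: pour(B -> C) -> (A=0 B=0 C=5)
Step 5: pour(C -> A) -> (A=4 B=0 C=1)
Step 6: empty(A) -> (A=0 B=0 C=1)
Step 7: pour(C -> A) -> (A=1 B=0 C=0)
Step 8: fill(C) -> (A=1 B=0 C=11)
Step 9: empty(A) -> (A=0 B=0 C=11)

Answer: 0 0 11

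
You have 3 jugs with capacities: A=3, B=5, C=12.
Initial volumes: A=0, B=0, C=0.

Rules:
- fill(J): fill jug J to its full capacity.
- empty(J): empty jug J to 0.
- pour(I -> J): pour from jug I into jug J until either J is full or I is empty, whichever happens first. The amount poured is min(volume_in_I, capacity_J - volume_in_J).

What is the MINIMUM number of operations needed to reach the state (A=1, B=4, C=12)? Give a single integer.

Answer: 8

Derivation:
BFS from (A=0, B=0, C=0). One shortest path:
  1. fill(C) -> (A=0 B=0 C=12)
  2. pour(C -> A) -> (A=3 B=0 C=9)
  3. pour(A -> B) -> (A=0 B=3 C=9)
  4. pour(C -> A) -> (A=3 B=3 C=6)
  5. pour(A -> B) -> (A=1 B=5 C=6)
  6. pour(B -> C) -> (A=1 B=0 C=11)
  7. fill(B) -> (A=1 B=5 C=11)
  8. pour(B -> C) -> (A=1 B=4 C=12)
Reached target in 8 moves.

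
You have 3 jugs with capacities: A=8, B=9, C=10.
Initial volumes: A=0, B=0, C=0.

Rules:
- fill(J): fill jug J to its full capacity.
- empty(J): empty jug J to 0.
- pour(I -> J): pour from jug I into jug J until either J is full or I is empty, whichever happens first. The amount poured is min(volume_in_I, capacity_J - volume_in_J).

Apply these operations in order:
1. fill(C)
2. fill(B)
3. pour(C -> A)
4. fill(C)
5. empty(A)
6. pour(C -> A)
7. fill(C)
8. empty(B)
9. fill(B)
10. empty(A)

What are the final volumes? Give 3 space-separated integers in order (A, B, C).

Answer: 0 9 10

Derivation:
Step 1: fill(C) -> (A=0 B=0 C=10)
Step 2: fill(B) -> (A=0 B=9 C=10)
Step 3: pour(C -> A) -> (A=8 B=9 C=2)
Step 4: fill(C) -> (A=8 B=9 C=10)
Step 5: empty(A) -> (A=0 B=9 C=10)
Step 6: pour(C -> A) -> (A=8 B=9 C=2)
Step 7: fill(C) -> (A=8 B=9 C=10)
Step 8: empty(B) -> (A=8 B=0 C=10)
Step 9: fill(B) -> (A=8 B=9 C=10)
Step 10: empty(A) -> (A=0 B=9 C=10)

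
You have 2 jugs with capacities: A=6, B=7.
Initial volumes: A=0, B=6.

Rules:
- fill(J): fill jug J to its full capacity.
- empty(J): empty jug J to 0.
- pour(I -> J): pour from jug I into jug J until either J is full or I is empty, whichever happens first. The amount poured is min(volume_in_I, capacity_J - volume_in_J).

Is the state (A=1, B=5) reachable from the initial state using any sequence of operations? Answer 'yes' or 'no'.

BFS explored all 26 reachable states.
Reachable set includes: (0,0), (0,1), (0,2), (0,3), (0,4), (0,5), (0,6), (0,7), (1,0), (1,7), (2,0), (2,7) ...
Target (A=1, B=5) not in reachable set → no.

Answer: no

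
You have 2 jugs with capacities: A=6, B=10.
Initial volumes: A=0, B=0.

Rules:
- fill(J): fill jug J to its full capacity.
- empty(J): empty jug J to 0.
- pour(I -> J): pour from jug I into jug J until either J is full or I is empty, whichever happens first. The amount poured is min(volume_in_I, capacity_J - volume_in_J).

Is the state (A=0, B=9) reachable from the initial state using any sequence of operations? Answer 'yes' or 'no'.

BFS explored all 16 reachable states.
Reachable set includes: (0,0), (0,2), (0,4), (0,6), (0,8), (0,10), (2,0), (2,10), (4,0), (4,10), (6,0), (6,2) ...
Target (A=0, B=9) not in reachable set → no.

Answer: no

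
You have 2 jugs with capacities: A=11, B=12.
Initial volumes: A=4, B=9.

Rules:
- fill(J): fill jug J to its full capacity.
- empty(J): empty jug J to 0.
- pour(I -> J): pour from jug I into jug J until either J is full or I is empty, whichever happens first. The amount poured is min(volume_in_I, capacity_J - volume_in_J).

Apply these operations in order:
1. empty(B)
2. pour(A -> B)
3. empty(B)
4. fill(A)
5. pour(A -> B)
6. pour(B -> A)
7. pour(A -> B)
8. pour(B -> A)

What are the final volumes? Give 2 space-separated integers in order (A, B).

Step 1: empty(B) -> (A=4 B=0)
Step 2: pour(A -> B) -> (A=0 B=4)
Step 3: empty(B) -> (A=0 B=0)
Step 4: fill(A) -> (A=11 B=0)
Step 5: pour(A -> B) -> (A=0 B=11)
Step 6: pour(B -> A) -> (A=11 B=0)
Step 7: pour(A -> B) -> (A=0 B=11)
Step 8: pour(B -> A) -> (A=11 B=0)

Answer: 11 0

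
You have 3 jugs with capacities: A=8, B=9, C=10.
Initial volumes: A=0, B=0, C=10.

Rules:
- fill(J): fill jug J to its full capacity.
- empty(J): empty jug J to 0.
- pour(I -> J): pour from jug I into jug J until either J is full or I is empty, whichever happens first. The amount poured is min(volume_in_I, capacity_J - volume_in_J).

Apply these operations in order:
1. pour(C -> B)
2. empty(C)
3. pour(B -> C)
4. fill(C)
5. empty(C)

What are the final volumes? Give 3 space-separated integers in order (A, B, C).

Answer: 0 0 0

Derivation:
Step 1: pour(C -> B) -> (A=0 B=9 C=1)
Step 2: empty(C) -> (A=0 B=9 C=0)
Step 3: pour(B -> C) -> (A=0 B=0 C=9)
Step 4: fill(C) -> (A=0 B=0 C=10)
Step 5: empty(C) -> (A=0 B=0 C=0)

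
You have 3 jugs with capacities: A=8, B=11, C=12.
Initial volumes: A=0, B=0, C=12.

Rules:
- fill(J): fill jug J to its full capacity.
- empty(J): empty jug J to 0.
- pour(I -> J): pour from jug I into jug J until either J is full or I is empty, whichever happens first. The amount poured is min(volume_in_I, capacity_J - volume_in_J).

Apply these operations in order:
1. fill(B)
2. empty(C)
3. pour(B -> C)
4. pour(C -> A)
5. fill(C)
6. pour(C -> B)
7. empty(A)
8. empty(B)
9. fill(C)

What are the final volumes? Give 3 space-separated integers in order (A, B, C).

Step 1: fill(B) -> (A=0 B=11 C=12)
Step 2: empty(C) -> (A=0 B=11 C=0)
Step 3: pour(B -> C) -> (A=0 B=0 C=11)
Step 4: pour(C -> A) -> (A=8 B=0 C=3)
Step 5: fill(C) -> (A=8 B=0 C=12)
Step 6: pour(C -> B) -> (A=8 B=11 C=1)
Step 7: empty(A) -> (A=0 B=11 C=1)
Step 8: empty(B) -> (A=0 B=0 C=1)
Step 9: fill(C) -> (A=0 B=0 C=12)

Answer: 0 0 12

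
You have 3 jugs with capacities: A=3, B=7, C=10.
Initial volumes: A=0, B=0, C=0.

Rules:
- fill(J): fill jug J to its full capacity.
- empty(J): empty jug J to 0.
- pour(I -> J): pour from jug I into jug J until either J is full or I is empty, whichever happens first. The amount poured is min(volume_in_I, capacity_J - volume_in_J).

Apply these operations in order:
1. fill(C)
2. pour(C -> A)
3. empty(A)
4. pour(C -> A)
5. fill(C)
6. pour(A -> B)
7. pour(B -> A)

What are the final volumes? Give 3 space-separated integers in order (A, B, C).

Answer: 3 0 10

Derivation:
Step 1: fill(C) -> (A=0 B=0 C=10)
Step 2: pour(C -> A) -> (A=3 B=0 C=7)
Step 3: empty(A) -> (A=0 B=0 C=7)
Step 4: pour(C -> A) -> (A=3 B=0 C=4)
Step 5: fill(C) -> (A=3 B=0 C=10)
Step 6: pour(A -> B) -> (A=0 B=3 C=10)
Step 7: pour(B -> A) -> (A=3 B=0 C=10)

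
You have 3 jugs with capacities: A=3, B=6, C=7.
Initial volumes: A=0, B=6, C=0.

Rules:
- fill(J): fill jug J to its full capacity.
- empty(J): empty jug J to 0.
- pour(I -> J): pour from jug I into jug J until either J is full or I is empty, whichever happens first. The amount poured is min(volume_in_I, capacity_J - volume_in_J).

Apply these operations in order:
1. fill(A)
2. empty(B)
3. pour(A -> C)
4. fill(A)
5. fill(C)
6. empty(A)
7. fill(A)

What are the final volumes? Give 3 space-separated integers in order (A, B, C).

Step 1: fill(A) -> (A=3 B=6 C=0)
Step 2: empty(B) -> (A=3 B=0 C=0)
Step 3: pour(A -> C) -> (A=0 B=0 C=3)
Step 4: fill(A) -> (A=3 B=0 C=3)
Step 5: fill(C) -> (A=3 B=0 C=7)
Step 6: empty(A) -> (A=0 B=0 C=7)
Step 7: fill(A) -> (A=3 B=0 C=7)

Answer: 3 0 7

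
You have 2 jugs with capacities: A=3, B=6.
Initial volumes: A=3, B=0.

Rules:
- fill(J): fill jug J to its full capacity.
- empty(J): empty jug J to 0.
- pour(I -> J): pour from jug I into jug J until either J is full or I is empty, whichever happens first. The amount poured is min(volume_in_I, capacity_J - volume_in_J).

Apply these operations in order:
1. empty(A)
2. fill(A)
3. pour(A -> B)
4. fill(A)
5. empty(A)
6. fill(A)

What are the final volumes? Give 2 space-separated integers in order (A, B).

Step 1: empty(A) -> (A=0 B=0)
Step 2: fill(A) -> (A=3 B=0)
Step 3: pour(A -> B) -> (A=0 B=3)
Step 4: fill(A) -> (A=3 B=3)
Step 5: empty(A) -> (A=0 B=3)
Step 6: fill(A) -> (A=3 B=3)

Answer: 3 3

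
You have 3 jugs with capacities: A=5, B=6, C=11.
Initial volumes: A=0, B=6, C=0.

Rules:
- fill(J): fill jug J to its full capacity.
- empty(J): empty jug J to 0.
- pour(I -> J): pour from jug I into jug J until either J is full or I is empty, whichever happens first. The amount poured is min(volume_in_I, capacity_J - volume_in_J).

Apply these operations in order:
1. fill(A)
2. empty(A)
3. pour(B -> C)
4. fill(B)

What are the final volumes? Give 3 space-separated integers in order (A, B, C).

Answer: 0 6 6

Derivation:
Step 1: fill(A) -> (A=5 B=6 C=0)
Step 2: empty(A) -> (A=0 B=6 C=0)
Step 3: pour(B -> C) -> (A=0 B=0 C=6)
Step 4: fill(B) -> (A=0 B=6 C=6)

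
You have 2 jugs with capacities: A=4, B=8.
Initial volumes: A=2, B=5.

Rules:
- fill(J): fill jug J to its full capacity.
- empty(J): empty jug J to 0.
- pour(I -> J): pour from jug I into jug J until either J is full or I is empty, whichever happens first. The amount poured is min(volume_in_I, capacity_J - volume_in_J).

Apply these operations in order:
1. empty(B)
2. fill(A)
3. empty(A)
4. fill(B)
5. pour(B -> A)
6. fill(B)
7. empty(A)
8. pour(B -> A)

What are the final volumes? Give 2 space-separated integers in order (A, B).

Answer: 4 4

Derivation:
Step 1: empty(B) -> (A=2 B=0)
Step 2: fill(A) -> (A=4 B=0)
Step 3: empty(A) -> (A=0 B=0)
Step 4: fill(B) -> (A=0 B=8)
Step 5: pour(B -> A) -> (A=4 B=4)
Step 6: fill(B) -> (A=4 B=8)
Step 7: empty(A) -> (A=0 B=8)
Step 8: pour(B -> A) -> (A=4 B=4)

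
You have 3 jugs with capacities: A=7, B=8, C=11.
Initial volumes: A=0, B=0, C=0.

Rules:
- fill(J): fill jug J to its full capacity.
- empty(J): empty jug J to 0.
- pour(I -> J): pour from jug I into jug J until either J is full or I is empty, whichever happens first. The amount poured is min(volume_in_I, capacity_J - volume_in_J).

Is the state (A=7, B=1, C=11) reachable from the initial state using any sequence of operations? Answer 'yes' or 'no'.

BFS from (A=0, B=0, C=0):
  1. fill(B) -> (A=0 B=8 C=0)
  2. fill(C) -> (A=0 B=8 C=11)
  3. pour(B -> A) -> (A=7 B=1 C=11)
Target reached → yes.

Answer: yes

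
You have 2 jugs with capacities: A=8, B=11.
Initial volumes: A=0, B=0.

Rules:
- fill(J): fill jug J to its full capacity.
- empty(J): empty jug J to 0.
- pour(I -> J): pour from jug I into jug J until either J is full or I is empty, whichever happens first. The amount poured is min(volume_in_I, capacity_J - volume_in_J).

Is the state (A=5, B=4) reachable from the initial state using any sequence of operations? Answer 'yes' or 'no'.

Answer: no

Derivation:
BFS explored all 38 reachable states.
Reachable set includes: (0,0), (0,1), (0,2), (0,3), (0,4), (0,5), (0,6), (0,7), (0,8), (0,9), (0,10), (0,11) ...
Target (A=5, B=4) not in reachable set → no.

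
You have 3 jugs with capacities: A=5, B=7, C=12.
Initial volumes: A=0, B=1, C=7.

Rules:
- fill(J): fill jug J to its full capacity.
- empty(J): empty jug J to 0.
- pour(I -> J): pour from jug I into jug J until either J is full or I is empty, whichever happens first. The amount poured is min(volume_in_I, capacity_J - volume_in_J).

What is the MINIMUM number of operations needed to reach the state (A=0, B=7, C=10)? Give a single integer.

Answer: 5

Derivation:
BFS from (A=0, B=1, C=7). One shortest path:
  1. fill(A) -> (A=5 B=1 C=7)
  2. empty(B) -> (A=5 B=0 C=7)
  3. fill(C) -> (A=5 B=0 C=12)
  4. pour(A -> B) -> (A=0 B=5 C=12)
  5. pour(C -> B) -> (A=0 B=7 C=10)
Reached target in 5 moves.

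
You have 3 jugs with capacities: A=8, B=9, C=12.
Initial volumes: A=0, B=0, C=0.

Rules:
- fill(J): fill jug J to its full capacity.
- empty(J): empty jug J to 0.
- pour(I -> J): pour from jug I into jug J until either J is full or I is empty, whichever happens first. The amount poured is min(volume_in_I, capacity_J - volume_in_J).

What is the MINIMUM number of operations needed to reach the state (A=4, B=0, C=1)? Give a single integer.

BFS from (A=0, B=0, C=0). One shortest path:
  1. fill(A) -> (A=8 B=0 C=0)
  2. fill(B) -> (A=8 B=9 C=0)
  3. pour(A -> C) -> (A=0 B=9 C=8)
  4. pour(B -> A) -> (A=8 B=1 C=8)
  5. pour(A -> C) -> (A=4 B=1 C=12)
  6. empty(C) -> (A=4 B=1 C=0)
  7. pour(B -> C) -> (A=4 B=0 C=1)
Reached target in 7 moves.

Answer: 7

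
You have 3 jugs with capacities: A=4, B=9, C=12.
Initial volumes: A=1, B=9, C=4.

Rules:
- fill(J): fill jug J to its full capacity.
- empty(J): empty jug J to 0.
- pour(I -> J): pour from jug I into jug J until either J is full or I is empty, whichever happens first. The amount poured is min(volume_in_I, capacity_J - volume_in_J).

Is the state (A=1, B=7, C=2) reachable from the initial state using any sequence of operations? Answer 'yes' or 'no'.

Answer: no

Derivation:
BFS explored all 386 reachable states.
Reachable set includes: (0,0,0), (0,0,1), (0,0,2), (0,0,3), (0,0,4), (0,0,5), (0,0,6), (0,0,7), (0,0,8), (0,0,9), (0,0,10), (0,0,11) ...
Target (A=1, B=7, C=2) not in reachable set → no.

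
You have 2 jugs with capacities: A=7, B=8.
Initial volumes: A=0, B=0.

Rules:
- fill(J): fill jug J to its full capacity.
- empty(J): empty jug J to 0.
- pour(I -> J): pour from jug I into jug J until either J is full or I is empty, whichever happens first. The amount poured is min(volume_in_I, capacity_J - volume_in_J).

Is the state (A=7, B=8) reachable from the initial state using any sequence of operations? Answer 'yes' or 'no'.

Answer: yes

Derivation:
BFS from (A=0, B=0):
  1. fill(A) -> (A=7 B=0)
  2. fill(B) -> (A=7 B=8)
Target reached → yes.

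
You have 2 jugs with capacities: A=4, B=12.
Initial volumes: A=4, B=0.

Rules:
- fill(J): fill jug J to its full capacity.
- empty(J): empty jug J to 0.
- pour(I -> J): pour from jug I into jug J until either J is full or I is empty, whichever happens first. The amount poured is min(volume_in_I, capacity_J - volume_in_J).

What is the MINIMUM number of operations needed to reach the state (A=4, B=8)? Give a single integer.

BFS from (A=4, B=0). One shortest path:
  1. empty(A) -> (A=0 B=0)
  2. fill(B) -> (A=0 B=12)
  3. pour(B -> A) -> (A=4 B=8)
Reached target in 3 moves.

Answer: 3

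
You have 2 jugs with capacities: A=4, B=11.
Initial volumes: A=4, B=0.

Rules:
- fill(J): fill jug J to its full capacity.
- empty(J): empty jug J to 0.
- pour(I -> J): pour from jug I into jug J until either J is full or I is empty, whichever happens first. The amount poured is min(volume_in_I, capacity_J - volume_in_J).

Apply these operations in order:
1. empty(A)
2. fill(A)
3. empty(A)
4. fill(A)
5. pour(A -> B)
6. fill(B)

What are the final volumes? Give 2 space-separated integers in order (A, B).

Step 1: empty(A) -> (A=0 B=0)
Step 2: fill(A) -> (A=4 B=0)
Step 3: empty(A) -> (A=0 B=0)
Step 4: fill(A) -> (A=4 B=0)
Step 5: pour(A -> B) -> (A=0 B=4)
Step 6: fill(B) -> (A=0 B=11)

Answer: 0 11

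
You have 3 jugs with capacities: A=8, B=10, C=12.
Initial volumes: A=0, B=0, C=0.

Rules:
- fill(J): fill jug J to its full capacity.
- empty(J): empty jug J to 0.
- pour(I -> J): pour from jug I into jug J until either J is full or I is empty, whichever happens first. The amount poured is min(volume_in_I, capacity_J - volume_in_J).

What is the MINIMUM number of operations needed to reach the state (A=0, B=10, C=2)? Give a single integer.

Answer: 2

Derivation:
BFS from (A=0, B=0, C=0). One shortest path:
  1. fill(C) -> (A=0 B=0 C=12)
  2. pour(C -> B) -> (A=0 B=10 C=2)
Reached target in 2 moves.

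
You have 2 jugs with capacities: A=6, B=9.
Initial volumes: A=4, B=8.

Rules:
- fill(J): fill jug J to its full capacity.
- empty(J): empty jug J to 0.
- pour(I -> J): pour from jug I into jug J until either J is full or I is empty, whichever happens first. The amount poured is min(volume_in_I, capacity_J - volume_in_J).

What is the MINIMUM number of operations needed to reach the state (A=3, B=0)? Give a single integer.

BFS from (A=4, B=8). One shortest path:
  1. pour(A -> B) -> (A=3 B=9)
  2. empty(B) -> (A=3 B=0)
Reached target in 2 moves.

Answer: 2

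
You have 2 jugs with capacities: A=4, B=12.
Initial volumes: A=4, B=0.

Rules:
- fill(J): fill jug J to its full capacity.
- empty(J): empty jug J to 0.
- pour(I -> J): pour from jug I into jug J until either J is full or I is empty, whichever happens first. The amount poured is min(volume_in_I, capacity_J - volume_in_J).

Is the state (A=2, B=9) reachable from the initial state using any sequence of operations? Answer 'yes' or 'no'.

Answer: no

Derivation:
BFS explored all 8 reachable states.
Reachable set includes: (0,0), (0,4), (0,8), (0,12), (4,0), (4,4), (4,8), (4,12)
Target (A=2, B=9) not in reachable set → no.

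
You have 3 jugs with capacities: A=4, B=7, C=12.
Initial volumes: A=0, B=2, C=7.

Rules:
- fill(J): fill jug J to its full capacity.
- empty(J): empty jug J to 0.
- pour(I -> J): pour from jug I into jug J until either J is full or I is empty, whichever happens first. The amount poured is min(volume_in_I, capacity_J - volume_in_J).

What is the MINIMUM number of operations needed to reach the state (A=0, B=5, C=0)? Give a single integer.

Answer: 3

Derivation:
BFS from (A=0, B=2, C=7). One shortest path:
  1. pour(C -> A) -> (A=4 B=2 C=3)
  2. empty(A) -> (A=0 B=2 C=3)
  3. pour(C -> B) -> (A=0 B=5 C=0)
Reached target in 3 moves.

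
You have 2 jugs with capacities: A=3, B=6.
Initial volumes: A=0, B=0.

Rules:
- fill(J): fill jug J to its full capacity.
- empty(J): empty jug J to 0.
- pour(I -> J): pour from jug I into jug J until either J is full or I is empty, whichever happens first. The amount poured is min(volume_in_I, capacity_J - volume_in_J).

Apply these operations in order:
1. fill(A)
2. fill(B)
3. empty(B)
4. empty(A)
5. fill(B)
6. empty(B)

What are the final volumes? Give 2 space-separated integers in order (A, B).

Step 1: fill(A) -> (A=3 B=0)
Step 2: fill(B) -> (A=3 B=6)
Step 3: empty(B) -> (A=3 B=0)
Step 4: empty(A) -> (A=0 B=0)
Step 5: fill(B) -> (A=0 B=6)
Step 6: empty(B) -> (A=0 B=0)

Answer: 0 0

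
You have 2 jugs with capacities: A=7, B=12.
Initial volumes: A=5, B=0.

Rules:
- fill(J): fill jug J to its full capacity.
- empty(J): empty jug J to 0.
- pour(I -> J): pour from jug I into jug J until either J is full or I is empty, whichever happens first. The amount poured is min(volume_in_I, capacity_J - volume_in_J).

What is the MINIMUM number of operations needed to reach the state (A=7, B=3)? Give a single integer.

BFS from (A=5, B=0). One shortest path:
  1. fill(B) -> (A=5 B=12)
  2. pour(B -> A) -> (A=7 B=10)
  3. empty(A) -> (A=0 B=10)
  4. pour(B -> A) -> (A=7 B=3)
Reached target in 4 moves.

Answer: 4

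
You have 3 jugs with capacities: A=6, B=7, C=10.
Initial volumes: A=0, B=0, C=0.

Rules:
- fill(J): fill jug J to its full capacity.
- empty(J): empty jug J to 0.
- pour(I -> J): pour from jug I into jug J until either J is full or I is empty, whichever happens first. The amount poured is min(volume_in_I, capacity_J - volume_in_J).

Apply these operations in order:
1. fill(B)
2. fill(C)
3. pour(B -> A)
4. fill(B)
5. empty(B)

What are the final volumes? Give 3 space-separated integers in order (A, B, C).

Answer: 6 0 10

Derivation:
Step 1: fill(B) -> (A=0 B=7 C=0)
Step 2: fill(C) -> (A=0 B=7 C=10)
Step 3: pour(B -> A) -> (A=6 B=1 C=10)
Step 4: fill(B) -> (A=6 B=7 C=10)
Step 5: empty(B) -> (A=6 B=0 C=10)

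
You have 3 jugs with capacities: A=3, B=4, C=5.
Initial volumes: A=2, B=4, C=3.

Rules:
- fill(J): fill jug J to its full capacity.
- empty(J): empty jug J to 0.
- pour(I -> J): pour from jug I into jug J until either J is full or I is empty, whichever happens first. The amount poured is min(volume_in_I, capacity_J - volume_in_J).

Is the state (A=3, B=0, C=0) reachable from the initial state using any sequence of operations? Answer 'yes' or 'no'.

Answer: yes

Derivation:
BFS from (A=2, B=4, C=3):
  1. fill(A) -> (A=3 B=4 C=3)
  2. empty(B) -> (A=3 B=0 C=3)
  3. empty(C) -> (A=3 B=0 C=0)
Target reached → yes.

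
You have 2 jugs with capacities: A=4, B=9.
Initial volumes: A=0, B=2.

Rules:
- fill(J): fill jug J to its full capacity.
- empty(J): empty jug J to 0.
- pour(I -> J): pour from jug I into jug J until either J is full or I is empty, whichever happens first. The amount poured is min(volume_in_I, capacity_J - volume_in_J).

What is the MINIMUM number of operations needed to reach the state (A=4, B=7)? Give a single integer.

BFS from (A=0, B=2). One shortest path:
  1. pour(B -> A) -> (A=2 B=0)
  2. fill(B) -> (A=2 B=9)
  3. pour(B -> A) -> (A=4 B=7)
Reached target in 3 moves.

Answer: 3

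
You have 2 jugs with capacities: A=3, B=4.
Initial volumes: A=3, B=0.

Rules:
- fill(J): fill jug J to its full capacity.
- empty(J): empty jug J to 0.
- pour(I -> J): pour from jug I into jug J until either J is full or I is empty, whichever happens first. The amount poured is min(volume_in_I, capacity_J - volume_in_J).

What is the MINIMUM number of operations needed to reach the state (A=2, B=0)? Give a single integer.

BFS from (A=3, B=0). One shortest path:
  1. pour(A -> B) -> (A=0 B=3)
  2. fill(A) -> (A=3 B=3)
  3. pour(A -> B) -> (A=2 B=4)
  4. empty(B) -> (A=2 B=0)
Reached target in 4 moves.

Answer: 4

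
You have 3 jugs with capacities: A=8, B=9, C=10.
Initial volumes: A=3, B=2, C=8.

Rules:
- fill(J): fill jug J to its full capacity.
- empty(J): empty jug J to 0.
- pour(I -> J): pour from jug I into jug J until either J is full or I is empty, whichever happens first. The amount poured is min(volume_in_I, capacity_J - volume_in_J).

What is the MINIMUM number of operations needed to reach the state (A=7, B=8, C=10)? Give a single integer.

BFS from (A=3, B=2, C=8). One shortest path:
  1. fill(C) -> (A=3 B=2 C=10)
  2. pour(B -> A) -> (A=5 B=0 C=10)
  3. pour(C -> A) -> (A=8 B=0 C=7)
  4. pour(A -> B) -> (A=0 B=8 C=7)
  5. pour(C -> A) -> (A=7 B=8 C=0)
  6. fill(C) -> (A=7 B=8 C=10)
Reached target in 6 moves.

Answer: 6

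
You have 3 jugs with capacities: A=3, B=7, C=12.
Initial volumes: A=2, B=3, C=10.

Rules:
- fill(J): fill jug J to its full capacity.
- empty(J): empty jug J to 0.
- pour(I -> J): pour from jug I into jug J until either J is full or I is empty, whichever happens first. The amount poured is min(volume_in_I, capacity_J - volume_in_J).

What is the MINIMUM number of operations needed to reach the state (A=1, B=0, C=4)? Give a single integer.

BFS from (A=2, B=3, C=10). One shortest path:
  1. empty(A) -> (A=0 B=3 C=10)
  2. fill(B) -> (A=0 B=7 C=10)
  3. pour(B -> A) -> (A=3 B=4 C=10)
  4. pour(A -> C) -> (A=1 B=4 C=12)
  5. empty(C) -> (A=1 B=4 C=0)
  6. pour(B -> C) -> (A=1 B=0 C=4)
Reached target in 6 moves.

Answer: 6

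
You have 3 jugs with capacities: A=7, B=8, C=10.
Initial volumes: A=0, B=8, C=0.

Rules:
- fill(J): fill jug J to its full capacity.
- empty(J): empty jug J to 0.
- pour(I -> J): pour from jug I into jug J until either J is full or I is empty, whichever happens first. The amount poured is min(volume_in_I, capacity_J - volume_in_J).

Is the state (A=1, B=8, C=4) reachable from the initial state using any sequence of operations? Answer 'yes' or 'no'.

Answer: yes

Derivation:
BFS from (A=0, B=8, C=0):
  1. fill(A) -> (A=7 B=8 C=0)
  2. pour(A -> C) -> (A=0 B=8 C=7)
  3. pour(B -> A) -> (A=7 B=1 C=7)
  4. pour(A -> C) -> (A=4 B=1 C=10)
  5. empty(C) -> (A=4 B=1 C=0)
  6. pour(A -> C) -> (A=0 B=1 C=4)
  7. pour(B -> A) -> (A=1 B=0 C=4)
  8. fill(B) -> (A=1 B=8 C=4)
Target reached → yes.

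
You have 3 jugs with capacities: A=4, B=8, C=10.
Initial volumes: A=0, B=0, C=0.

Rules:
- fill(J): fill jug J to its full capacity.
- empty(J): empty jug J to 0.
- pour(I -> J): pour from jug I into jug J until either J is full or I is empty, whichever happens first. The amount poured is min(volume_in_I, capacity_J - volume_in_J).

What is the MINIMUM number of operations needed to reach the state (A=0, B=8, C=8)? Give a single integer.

Answer: 3

Derivation:
BFS from (A=0, B=0, C=0). One shortest path:
  1. fill(B) -> (A=0 B=8 C=0)
  2. pour(B -> C) -> (A=0 B=0 C=8)
  3. fill(B) -> (A=0 B=8 C=8)
Reached target in 3 moves.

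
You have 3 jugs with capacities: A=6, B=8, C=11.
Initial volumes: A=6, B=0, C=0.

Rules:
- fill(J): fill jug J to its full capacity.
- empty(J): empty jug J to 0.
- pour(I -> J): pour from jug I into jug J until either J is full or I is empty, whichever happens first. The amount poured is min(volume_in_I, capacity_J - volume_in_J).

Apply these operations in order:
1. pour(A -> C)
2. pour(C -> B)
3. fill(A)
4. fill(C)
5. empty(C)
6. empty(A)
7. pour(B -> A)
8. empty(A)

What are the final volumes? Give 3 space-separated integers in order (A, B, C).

Answer: 0 0 0

Derivation:
Step 1: pour(A -> C) -> (A=0 B=0 C=6)
Step 2: pour(C -> B) -> (A=0 B=6 C=0)
Step 3: fill(A) -> (A=6 B=6 C=0)
Step 4: fill(C) -> (A=6 B=6 C=11)
Step 5: empty(C) -> (A=6 B=6 C=0)
Step 6: empty(A) -> (A=0 B=6 C=0)
Step 7: pour(B -> A) -> (A=6 B=0 C=0)
Step 8: empty(A) -> (A=0 B=0 C=0)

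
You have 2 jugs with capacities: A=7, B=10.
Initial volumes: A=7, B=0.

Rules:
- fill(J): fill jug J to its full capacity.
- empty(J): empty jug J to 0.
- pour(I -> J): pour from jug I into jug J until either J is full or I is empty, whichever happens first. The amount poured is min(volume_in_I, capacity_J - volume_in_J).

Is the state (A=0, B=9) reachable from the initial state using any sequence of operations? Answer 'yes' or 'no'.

Answer: yes

Derivation:
BFS from (A=7, B=0):
  1. empty(A) -> (A=0 B=0)
  2. fill(B) -> (A=0 B=10)
  3. pour(B -> A) -> (A=7 B=3)
  4. empty(A) -> (A=0 B=3)
  5. pour(B -> A) -> (A=3 B=0)
  6. fill(B) -> (A=3 B=10)
  7. pour(B -> A) -> (A=7 B=6)
  8. empty(A) -> (A=0 B=6)
  9. pour(B -> A) -> (A=6 B=0)
  10. fill(B) -> (A=6 B=10)
  11. pour(B -> A) -> (A=7 B=9)
  12. empty(A) -> (A=0 B=9)
Target reached → yes.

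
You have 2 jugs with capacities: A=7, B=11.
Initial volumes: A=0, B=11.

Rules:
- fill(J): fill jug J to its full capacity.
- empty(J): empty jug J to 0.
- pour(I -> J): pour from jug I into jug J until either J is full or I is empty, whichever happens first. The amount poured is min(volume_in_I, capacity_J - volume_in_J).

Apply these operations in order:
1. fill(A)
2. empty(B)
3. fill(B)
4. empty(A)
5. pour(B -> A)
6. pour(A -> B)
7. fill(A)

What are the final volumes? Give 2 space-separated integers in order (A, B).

Step 1: fill(A) -> (A=7 B=11)
Step 2: empty(B) -> (A=7 B=0)
Step 3: fill(B) -> (A=7 B=11)
Step 4: empty(A) -> (A=0 B=11)
Step 5: pour(B -> A) -> (A=7 B=4)
Step 6: pour(A -> B) -> (A=0 B=11)
Step 7: fill(A) -> (A=7 B=11)

Answer: 7 11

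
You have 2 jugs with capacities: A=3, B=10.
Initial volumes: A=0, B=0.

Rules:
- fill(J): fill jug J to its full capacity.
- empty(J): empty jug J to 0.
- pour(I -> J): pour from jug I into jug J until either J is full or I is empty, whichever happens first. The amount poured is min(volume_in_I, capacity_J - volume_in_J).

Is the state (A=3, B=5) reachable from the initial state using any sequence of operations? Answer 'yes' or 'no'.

Answer: yes

Derivation:
BFS from (A=0, B=0):
  1. fill(B) -> (A=0 B=10)
  2. pour(B -> A) -> (A=3 B=7)
  3. empty(A) -> (A=0 B=7)
  4. pour(B -> A) -> (A=3 B=4)
  5. empty(A) -> (A=0 B=4)
  6. pour(B -> A) -> (A=3 B=1)
  7. empty(A) -> (A=0 B=1)
  8. pour(B -> A) -> (A=1 B=0)
  9. fill(B) -> (A=1 B=10)
  10. pour(B -> A) -> (A=3 B=8)
  11. empty(A) -> (A=0 B=8)
  12. pour(B -> A) -> (A=3 B=5)
Target reached → yes.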